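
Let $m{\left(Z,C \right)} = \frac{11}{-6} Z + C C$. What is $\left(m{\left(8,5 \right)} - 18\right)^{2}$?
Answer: $\frac{529}{9} \approx 58.778$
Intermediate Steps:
$m{\left(Z,C \right)} = C^{2} - \frac{11 Z}{6}$ ($m{\left(Z,C \right)} = 11 \left(- \frac{1}{6}\right) Z + C^{2} = - \frac{11 Z}{6} + C^{2} = C^{2} - \frac{11 Z}{6}$)
$\left(m{\left(8,5 \right)} - 18\right)^{2} = \left(\left(5^{2} - \frac{44}{3}\right) - 18\right)^{2} = \left(\left(25 - \frac{44}{3}\right) - 18\right)^{2} = \left(\frac{31}{3} - 18\right)^{2} = \left(- \frac{23}{3}\right)^{2} = \frac{529}{9}$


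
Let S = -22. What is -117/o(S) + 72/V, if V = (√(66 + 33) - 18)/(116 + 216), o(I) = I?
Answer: -1048851/550 - 7968*√11/25 ≈ -2964.1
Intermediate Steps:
V = -9/166 + 3*√11/332 (V = (√99 - 18)/332 = (3*√11 - 18)*(1/332) = (-18 + 3*√11)*(1/332) = -9/166 + 3*√11/332 ≈ -0.024247)
-117/o(S) + 72/V = -117/(-22) + 72/(-9/166 + 3*√11/332) = -117*(-1/22) + 72/(-9/166 + 3*√11/332) = 117/22 + 72/(-9/166 + 3*√11/332)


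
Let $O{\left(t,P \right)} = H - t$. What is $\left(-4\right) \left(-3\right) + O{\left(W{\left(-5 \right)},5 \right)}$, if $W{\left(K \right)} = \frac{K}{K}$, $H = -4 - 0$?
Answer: $7$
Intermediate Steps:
$H = -4$ ($H = -4 + 0 = -4$)
$W{\left(K \right)} = 1$
$O{\left(t,P \right)} = -4 - t$
$\left(-4\right) \left(-3\right) + O{\left(W{\left(-5 \right)},5 \right)} = \left(-4\right) \left(-3\right) - 5 = 12 - 5 = 7$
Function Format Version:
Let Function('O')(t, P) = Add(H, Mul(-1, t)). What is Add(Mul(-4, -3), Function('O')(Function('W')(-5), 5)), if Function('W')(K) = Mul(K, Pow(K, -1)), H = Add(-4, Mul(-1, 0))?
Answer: 7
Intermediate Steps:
H = -4 (H = Add(-4, 0) = -4)
Function('W')(K) = 1
Function('O')(t, P) = Add(-4, Mul(-1, t))
Add(Mul(-4, -3), Function('O')(Function('W')(-5), 5)) = Add(Mul(-4, -3), Add(-4, Mul(-1, 1))) = Add(12, Add(-4, -1)) = Add(12, -5) = 7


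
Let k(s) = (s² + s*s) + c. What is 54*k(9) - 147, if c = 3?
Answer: 8763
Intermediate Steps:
k(s) = 3 + 2*s² (k(s) = (s² + s*s) + 3 = (s² + s²) + 3 = 2*s² + 3 = 3 + 2*s²)
54*k(9) - 147 = 54*(3 + 2*9²) - 147 = 54*(3 + 2*81) - 147 = 54*(3 + 162) - 147 = 54*165 - 147 = 8910 - 147 = 8763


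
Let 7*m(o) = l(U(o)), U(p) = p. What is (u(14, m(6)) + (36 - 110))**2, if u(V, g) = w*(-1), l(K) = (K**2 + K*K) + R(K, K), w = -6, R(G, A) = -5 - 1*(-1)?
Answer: 4624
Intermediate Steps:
R(G, A) = -4 (R(G, A) = -5 + 1 = -4)
l(K) = -4 + 2*K**2 (l(K) = (K**2 + K*K) - 4 = (K**2 + K**2) - 4 = 2*K**2 - 4 = -4 + 2*K**2)
m(o) = -4/7 + 2*o**2/7 (m(o) = (-4 + 2*o**2)/7 = -4/7 + 2*o**2/7)
u(V, g) = 6 (u(V, g) = -6*(-1) = 6)
(u(14, m(6)) + (36 - 110))**2 = (6 + (36 - 110))**2 = (6 - 74)**2 = (-68)**2 = 4624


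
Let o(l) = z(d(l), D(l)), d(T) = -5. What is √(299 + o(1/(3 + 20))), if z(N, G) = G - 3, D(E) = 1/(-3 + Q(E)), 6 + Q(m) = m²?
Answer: √1676032890/2380 ≈ 17.201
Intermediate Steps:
Q(m) = -6 + m²
D(E) = 1/(-9 + E²) (D(E) = 1/(-3 + (-6 + E²)) = 1/(-9 + E²))
z(N, G) = -3 + G
o(l) = -3 + 1/(-9 + l²)
√(299 + o(1/(3 + 20))) = √(299 + (28 - 3/(3 + 20)²)/(-9 + (1/(3 + 20))²)) = √(299 + (28 - 3*(1/23)²)/(-9 + (1/23)²)) = √(299 + (28 - 3*1/529)/(-9 + 1/529)) = √(299 + (28 - 3/529)/(-4760/529)) = √(299 - 529/4760*14809/529) = √(299 - 14809/4760) = √(1408431/4760) = √1676032890/2380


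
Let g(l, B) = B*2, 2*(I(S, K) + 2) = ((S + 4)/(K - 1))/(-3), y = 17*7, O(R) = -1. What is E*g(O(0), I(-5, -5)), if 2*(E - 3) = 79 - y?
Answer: 1241/18 ≈ 68.944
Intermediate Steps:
y = 119
I(S, K) = -2 - (4 + S)/(6*(-1 + K)) (I(S, K) = -2 + (((S + 4)/(K - 1))/(-3))/2 = -2 + (((4 + S)/(-1 + K))*(-⅓))/2 = -2 + (-(4 + S)/(3*(-1 + K)))/2 = -2 - (4 + S)/(6*(-1 + K)))
g(l, B) = 2*B
E = -17 (E = 3 + (79 - 1*119)/2 = 3 + (79 - 119)/2 = 3 + (½)*(-40) = 3 - 20 = -17)
E*g(O(0), I(-5, -5)) = -34*(8 - 1*(-5) - 12*(-5))/(6*(-1 - 5)) = -34*(⅙)*(8 + 5 + 60)/(-6) = -34*(⅙)*(-⅙)*73 = -34*(-73)/36 = -17*(-73/18) = 1241/18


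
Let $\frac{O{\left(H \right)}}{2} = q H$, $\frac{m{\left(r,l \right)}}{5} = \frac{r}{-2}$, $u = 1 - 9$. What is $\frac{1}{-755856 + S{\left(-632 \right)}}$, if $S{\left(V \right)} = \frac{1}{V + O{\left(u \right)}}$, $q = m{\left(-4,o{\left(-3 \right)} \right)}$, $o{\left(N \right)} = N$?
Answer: $- \frac{792}{598637953} \approx -1.323 \cdot 10^{-6}$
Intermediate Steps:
$u = -8$
$m{\left(r,l \right)} = - \frac{5 r}{2}$ ($m{\left(r,l \right)} = 5 \frac{r}{-2} = 5 r \left(- \frac{1}{2}\right) = 5 \left(- \frac{r}{2}\right) = - \frac{5 r}{2}$)
$q = 10$ ($q = \left(- \frac{5}{2}\right) \left(-4\right) = 10$)
$O{\left(H \right)} = 20 H$ ($O{\left(H \right)} = 2 \cdot 10 H = 20 H$)
$S{\left(V \right)} = \frac{1}{-160 + V}$ ($S{\left(V \right)} = \frac{1}{V + 20 \left(-8\right)} = \frac{1}{V - 160} = \frac{1}{-160 + V}$)
$\frac{1}{-755856 + S{\left(-632 \right)}} = \frac{1}{-755856 + \frac{1}{-160 - 632}} = \frac{1}{-755856 + \frac{1}{-792}} = \frac{1}{-755856 - \frac{1}{792}} = \frac{1}{- \frac{598637953}{792}} = - \frac{792}{598637953}$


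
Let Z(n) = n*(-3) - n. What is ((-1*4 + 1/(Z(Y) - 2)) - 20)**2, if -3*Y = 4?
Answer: 56169/100 ≈ 561.69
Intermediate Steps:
Y = -4/3 (Y = -1/3*4 = -4/3 ≈ -1.3333)
Z(n) = -4*n (Z(n) = -3*n - n = -4*n)
((-1*4 + 1/(Z(Y) - 2)) - 20)**2 = ((-1*4 + 1/(-4*(-4/3) - 2)) - 20)**2 = ((-4 + 1/(16/3 - 2)) - 20)**2 = ((-4 + 1/(10/3)) - 20)**2 = ((-4 + 3/10) - 20)**2 = (-37/10 - 20)**2 = (-237/10)**2 = 56169/100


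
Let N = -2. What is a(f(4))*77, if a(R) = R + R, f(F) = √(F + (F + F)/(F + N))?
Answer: 308*√2 ≈ 435.58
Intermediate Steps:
f(F) = √(F + 2*F/(-2 + F)) (f(F) = √(F + (F + F)/(F - 2)) = √(F + (2*F)/(-2 + F)) = √(F + 2*F/(-2 + F)))
a(R) = 2*R
a(f(4))*77 = (2*√(4²/(-2 + 4)))*77 = (2*√(16/2))*77 = (2*√(16*(½)))*77 = (2*√8)*77 = (2*(2*√2))*77 = (4*√2)*77 = 308*√2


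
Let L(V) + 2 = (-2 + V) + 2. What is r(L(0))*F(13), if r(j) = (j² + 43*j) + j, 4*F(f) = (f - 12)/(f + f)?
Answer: -21/26 ≈ -0.80769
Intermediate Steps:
F(f) = (-12 + f)/(8*f) (F(f) = ((f - 12)/(f + f))/4 = ((-12 + f)/((2*f)))/4 = ((-12 + f)*(1/(2*f)))/4 = ((-12 + f)/(2*f))/4 = (-12 + f)/(8*f))
L(V) = -2 + V (L(V) = -2 + ((-2 + V) + 2) = -2 + V)
r(j) = j² + 44*j
r(L(0))*F(13) = ((-2 + 0)*(44 + (-2 + 0)))*((⅛)*(-12 + 13)/13) = (-2*(44 - 2))*((⅛)*(1/13)*1) = -2*42*(1/104) = -84*1/104 = -21/26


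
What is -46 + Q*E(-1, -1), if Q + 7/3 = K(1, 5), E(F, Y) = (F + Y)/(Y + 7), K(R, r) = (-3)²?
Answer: -434/9 ≈ -48.222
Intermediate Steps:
K(R, r) = 9
E(F, Y) = (F + Y)/(7 + Y)
Q = 20/3 (Q = -7/3 + 9 = 20/3 ≈ 6.6667)
-46 + Q*E(-1, -1) = -46 + 20*((-1 - 1)/(7 - 1))/3 = -46 + 20*(-2/6)/3 = -46 + 20*((⅙)*(-2))/3 = -46 + (20/3)*(-⅓) = -46 - 20/9 = -434/9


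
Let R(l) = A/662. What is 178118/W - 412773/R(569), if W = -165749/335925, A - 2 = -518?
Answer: 2402895021229/14254414 ≈ 1.6857e+5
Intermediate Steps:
A = -516 (A = 2 - 518 = -516)
R(l) = -258/331 (R(l) = -516/662 = -516*1/662 = -258/331)
W = -165749/335925 (W = -165749*1/335925 = -165749/335925 ≈ -0.49341)
178118/W - 412773/R(569) = 178118/(-165749/335925) - 412773/(-258/331) = 178118*(-335925/165749) - 412773*(-331/258) = -59834289150/165749 + 45542621/86 = 2402895021229/14254414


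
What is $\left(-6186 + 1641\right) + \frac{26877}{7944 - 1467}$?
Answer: $- \frac{576688}{127} \approx -4540.9$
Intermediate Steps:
$\left(-6186 + 1641\right) + \frac{26877}{7944 - 1467} = -4545 + \frac{26877}{7944 - 1467} = -4545 + \frac{26877}{6477} = -4545 + 26877 \cdot \frac{1}{6477} = -4545 + \frac{527}{127} = - \frac{576688}{127}$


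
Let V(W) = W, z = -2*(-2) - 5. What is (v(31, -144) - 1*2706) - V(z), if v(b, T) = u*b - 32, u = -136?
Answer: -6953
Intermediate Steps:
v(b, T) = -32 - 136*b (v(b, T) = -136*b - 32 = -32 - 136*b)
z = -1 (z = 4 - 5 = -1)
(v(31, -144) - 1*2706) - V(z) = ((-32 - 136*31) - 1*2706) - 1*(-1) = ((-32 - 4216) - 2706) + 1 = (-4248 - 2706) + 1 = -6954 + 1 = -6953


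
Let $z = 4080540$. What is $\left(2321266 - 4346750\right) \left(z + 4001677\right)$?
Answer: $-16370401218028$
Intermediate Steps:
$\left(2321266 - 4346750\right) \left(z + 4001677\right) = \left(2321266 - 4346750\right) \left(4080540 + 4001677\right) = \left(-2025484\right) 8082217 = -16370401218028$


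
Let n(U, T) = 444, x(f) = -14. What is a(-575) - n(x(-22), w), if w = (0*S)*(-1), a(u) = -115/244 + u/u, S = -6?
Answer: -108207/244 ≈ -443.47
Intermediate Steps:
a(u) = 129/244 (a(u) = -115*1/244 + 1 = -115/244 + 1 = 129/244)
w = 0 (w = (0*(-6))*(-1) = 0*(-1) = 0)
a(-575) - n(x(-22), w) = 129/244 - 1*444 = 129/244 - 444 = -108207/244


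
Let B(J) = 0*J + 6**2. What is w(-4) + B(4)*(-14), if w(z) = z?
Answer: -508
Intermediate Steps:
B(J) = 36 (B(J) = 0 + 36 = 36)
w(-4) + B(4)*(-14) = -4 + 36*(-14) = -4 - 504 = -508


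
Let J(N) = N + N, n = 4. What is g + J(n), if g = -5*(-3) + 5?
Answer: 28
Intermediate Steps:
J(N) = 2*N
g = 20 (g = 15 + 5 = 20)
g + J(n) = 20 + 2*4 = 20 + 8 = 28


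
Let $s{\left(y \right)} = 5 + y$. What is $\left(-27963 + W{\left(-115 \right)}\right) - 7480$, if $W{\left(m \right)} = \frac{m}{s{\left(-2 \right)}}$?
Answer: $- \frac{106444}{3} \approx -35481.0$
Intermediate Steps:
$W{\left(m \right)} = \frac{m}{3}$ ($W{\left(m \right)} = \frac{m}{5 - 2} = \frac{m}{3}$)
$\left(-27963 + W{\left(-115 \right)}\right) - 7480 = \left(-27963 + \frac{1}{3} \left(-115\right)\right) - 7480 = \left(-27963 - \frac{115}{3}\right) - 7480 = - \frac{84004}{3} - 7480 = - \frac{106444}{3}$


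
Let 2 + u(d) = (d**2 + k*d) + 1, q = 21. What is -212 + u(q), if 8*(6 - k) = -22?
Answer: 1647/4 ≈ 411.75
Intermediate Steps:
k = 35/4 (k = 6 - 1/8*(-22) = 6 + 11/4 = 35/4 ≈ 8.7500)
u(d) = -1 + d**2 + 35*d/4 (u(d) = -2 + ((d**2 + 35*d/4) + 1) = -2 + (1 + d**2 + 35*d/4) = -1 + d**2 + 35*d/4)
-212 + u(q) = -212 + (-1 + 21**2 + (35/4)*21) = -212 + (-1 + 441 + 735/4) = -212 + 2495/4 = 1647/4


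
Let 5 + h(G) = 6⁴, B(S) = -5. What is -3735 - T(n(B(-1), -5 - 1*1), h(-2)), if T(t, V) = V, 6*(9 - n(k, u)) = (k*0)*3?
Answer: -5026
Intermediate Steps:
n(k, u) = 9 (n(k, u) = 9 - k*0*3/6 = 9 - 0*3 = 9 - ⅙*0 = 9 + 0 = 9)
h(G) = 1291 (h(G) = -5 + 6⁴ = -5 + 1296 = 1291)
-3735 - T(n(B(-1), -5 - 1*1), h(-2)) = -3735 - 1*1291 = -3735 - 1291 = -5026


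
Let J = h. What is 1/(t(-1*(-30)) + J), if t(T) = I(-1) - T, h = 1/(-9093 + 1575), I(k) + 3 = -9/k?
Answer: -7518/180433 ≈ -0.041666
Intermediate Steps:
I(k) = -3 - 9/k
h = -1/7518 (h = 1/(-7518) = -1/7518 ≈ -0.00013301)
t(T) = 6 - T (t(T) = (-3 - 9/(-1)) - T = (-3 - 9*(-1)) - T = (-3 + 9) - T = 6 - T)
J = -1/7518 ≈ -0.00013301
1/(t(-1*(-30)) + J) = 1/((6 - (-1)*(-30)) - 1/7518) = 1/((6 - 1*30) - 1/7518) = 1/((6 - 30) - 1/7518) = 1/(-24 - 1/7518) = 1/(-180433/7518) = -7518/180433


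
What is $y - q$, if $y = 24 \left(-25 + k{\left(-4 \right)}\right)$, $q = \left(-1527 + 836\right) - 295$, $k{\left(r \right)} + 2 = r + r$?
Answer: $146$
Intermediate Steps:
$k{\left(r \right)} = -2 + 2 r$ ($k{\left(r \right)} = -2 + \left(r + r\right) = -2 + 2 r$)
$q = -986$ ($q = -691 - 295 = -986$)
$y = -840$ ($y = 24 \left(-25 + \left(-2 + 2 \left(-4\right)\right)\right) = 24 \left(-25 - 10\right) = 24 \left(-35\right) = -840$)
$y - q = -840 - -986 = -840 + 986 = 146$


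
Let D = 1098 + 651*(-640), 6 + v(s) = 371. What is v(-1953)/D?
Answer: -365/415542 ≈ -0.00087837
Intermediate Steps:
v(s) = 365 (v(s) = -6 + 371 = 365)
D = -415542 (D = 1098 - 416640 = -415542)
v(-1953)/D = 365/(-415542) = 365*(-1/415542) = -365/415542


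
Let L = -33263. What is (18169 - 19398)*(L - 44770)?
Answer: 95902557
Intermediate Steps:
(18169 - 19398)*(L - 44770) = (18169 - 19398)*(-33263 - 44770) = -1229*(-78033) = 95902557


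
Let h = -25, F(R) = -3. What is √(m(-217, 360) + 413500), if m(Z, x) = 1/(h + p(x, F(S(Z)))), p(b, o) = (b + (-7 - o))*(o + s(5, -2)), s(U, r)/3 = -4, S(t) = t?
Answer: √11901863532135/5365 ≈ 643.04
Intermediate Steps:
s(U, r) = -12 (s(U, r) = 3*(-4) = -12)
p(b, o) = (-12 + o)*(-7 + b - o) (p(b, o) = (b + (-7 - o))*(o - 12) = (-7 + b - o)*(-12 + o) = (-12 + o)*(-7 + b - o))
m(Z, x) = 1/(35 - 15*x) (m(Z, x) = 1/(-25 + (84 - 1*(-3)² - 12*x + 5*(-3) + x*(-3))) = 1/(-25 + (84 - 1*9 - 12*x - 15 - 3*x)) = 1/(-25 + (84 - 9 - 12*x - 15 - 3*x)) = 1/(-25 + (60 - 15*x)) = 1/(35 - 15*x))
√(m(-217, 360) + 413500) = √(1/(5*(7 - 3*360)) + 413500) = √(1/(5*(7 - 1080)) + 413500) = √((⅕)/(-1073) + 413500) = √((⅕)*(-1/1073) + 413500) = √(-1/5365 + 413500) = √(2218427499/5365) = √11901863532135/5365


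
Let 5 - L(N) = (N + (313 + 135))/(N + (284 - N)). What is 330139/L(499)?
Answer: 93759476/473 ≈ 1.9822e+5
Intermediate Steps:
L(N) = 243/71 - N/284 (L(N) = 5 - (N + (313 + 135))/(N + (284 - N)) = 5 - (N + 448)/284 = 5 - (448 + N)/284 = 5 - (112/71 + N/284) = 5 + (-112/71 - N/284) = 243/71 - N/284)
330139/L(499) = 330139/(243/71 - 1/284*499) = 330139/(243/71 - 499/284) = 330139/(473/284) = 330139*(284/473) = 93759476/473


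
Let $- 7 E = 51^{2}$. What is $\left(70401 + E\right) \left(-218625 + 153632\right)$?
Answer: $- \frac{31859958558}{7} \approx -4.5514 \cdot 10^{9}$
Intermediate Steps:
$E = - \frac{2601}{7}$ ($E = - \frac{51^{2}}{7} = \left(- \frac{1}{7}\right) 2601 = - \frac{2601}{7} \approx -371.57$)
$\left(70401 + E\right) \left(-218625 + 153632\right) = \left(70401 - \frac{2601}{7}\right) \left(-218625 + 153632\right) = \frac{490206}{7} \left(-64993\right) = - \frac{31859958558}{7}$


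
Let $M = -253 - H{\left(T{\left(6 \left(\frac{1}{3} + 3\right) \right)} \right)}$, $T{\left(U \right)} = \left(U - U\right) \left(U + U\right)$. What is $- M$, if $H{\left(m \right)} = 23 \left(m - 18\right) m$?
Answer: $253$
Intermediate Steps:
$T{\left(U \right)} = 0$ ($T{\left(U \right)} = 0 \cdot 2 U = 0$)
$H{\left(m \right)} = m \left(-414 + 23 m\right)$ ($H{\left(m \right)} = 23 \left(-18 + m\right) m = \left(-414 + 23 m\right) m = m \left(-414 + 23 m\right)$)
$M = -253$ ($M = -253 - 23 \cdot 0 \left(-18 + 0\right) = -253 - 23 \cdot 0 \left(-18\right) = -253 - 0 = -253 + 0 = -253$)
$- M = \left(-1\right) \left(-253\right) = 253$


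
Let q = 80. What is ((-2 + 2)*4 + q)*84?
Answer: 6720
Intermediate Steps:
((-2 + 2)*4 + q)*84 = ((-2 + 2)*4 + 80)*84 = (0*4 + 80)*84 = (0 + 80)*84 = 80*84 = 6720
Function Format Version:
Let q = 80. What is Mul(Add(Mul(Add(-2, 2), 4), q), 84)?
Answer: 6720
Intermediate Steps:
Mul(Add(Mul(Add(-2, 2), 4), q), 84) = Mul(Add(Mul(Add(-2, 2), 4), 80), 84) = Mul(Add(Mul(0, 4), 80), 84) = Mul(Add(0, 80), 84) = Mul(80, 84) = 6720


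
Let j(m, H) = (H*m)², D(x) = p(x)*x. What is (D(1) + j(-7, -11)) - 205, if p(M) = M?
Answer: 5725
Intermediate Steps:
D(x) = x² (D(x) = x*x = x²)
j(m, H) = H²*m²
(D(1) + j(-7, -11)) - 205 = (1² + (-11)²*(-7)²) - 205 = (1 + 121*49) - 205 = (1 + 5929) - 205 = 5930 - 205 = 5725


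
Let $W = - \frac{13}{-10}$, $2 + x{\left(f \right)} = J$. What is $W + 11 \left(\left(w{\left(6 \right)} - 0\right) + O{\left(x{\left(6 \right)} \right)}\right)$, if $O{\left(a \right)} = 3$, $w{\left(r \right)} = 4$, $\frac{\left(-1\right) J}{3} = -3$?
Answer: $\frac{783}{10} \approx 78.3$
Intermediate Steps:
$J = 9$ ($J = \left(-3\right) \left(-3\right) = 9$)
$x{\left(f \right)} = 7$ ($x{\left(f \right)} = -2 + 9 = 7$)
$W = \frac{13}{10}$ ($W = \left(-13\right) \left(- \frac{1}{10}\right) = \frac{13}{10} \approx 1.3$)
$W + 11 \left(\left(w{\left(6 \right)} - 0\right) + O{\left(x{\left(6 \right)} \right)}\right) = \frac{13}{10} + 11 \left(\left(4 - 0\right) + 3\right) = \frac{13}{10} + 11 \left(\left(4 + 0\right) + 3\right) = \frac{13}{10} + 11 \left(4 + 3\right) = \frac{13}{10} + 11 \cdot 7 = \frac{13}{10} + 77 = \frac{783}{10}$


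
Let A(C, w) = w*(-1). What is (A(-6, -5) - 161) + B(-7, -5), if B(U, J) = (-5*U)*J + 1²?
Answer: -330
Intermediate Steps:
A(C, w) = -w
B(U, J) = 1 - 5*J*U (B(U, J) = -5*J*U + 1 = 1 - 5*J*U)
(A(-6, -5) - 161) + B(-7, -5) = (-1*(-5) - 161) + (1 - 5*(-5)*(-7)) = (5 - 161) + (1 - 175) = -156 - 174 = -330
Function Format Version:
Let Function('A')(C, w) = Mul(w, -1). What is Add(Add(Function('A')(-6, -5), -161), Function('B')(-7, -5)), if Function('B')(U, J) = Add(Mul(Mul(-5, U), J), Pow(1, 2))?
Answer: -330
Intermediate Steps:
Function('A')(C, w) = Mul(-1, w)
Function('B')(U, J) = Add(1, Mul(-5, J, U)) (Function('B')(U, J) = Add(Mul(-5, J, U), 1) = Add(1, Mul(-5, J, U)))
Add(Add(Function('A')(-6, -5), -161), Function('B')(-7, -5)) = Add(Add(Mul(-1, -5), -161), Add(1, Mul(-5, -5, -7))) = Add(Add(5, -161), Add(1, -175)) = Add(-156, -174) = -330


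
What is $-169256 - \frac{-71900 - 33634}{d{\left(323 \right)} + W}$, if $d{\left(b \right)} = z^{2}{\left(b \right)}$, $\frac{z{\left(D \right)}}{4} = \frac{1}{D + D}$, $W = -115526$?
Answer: $- \frac{1020002420495743}{6026356025} \approx -1.6926 \cdot 10^{5}$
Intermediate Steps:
$z{\left(D \right)} = \frac{2}{D}$ ($z{\left(D \right)} = \frac{4}{D + D} = \frac{4}{2 D} = 4 \frac{1}{2 D} = \frac{2}{D}$)
$d{\left(b \right)} = \frac{4}{b^{2}}$ ($d{\left(b \right)} = \left(\frac{2}{b}\right)^{2} = \frac{4}{b^{2}}$)
$-169256 - \frac{-71900 - 33634}{d{\left(323 \right)} + W} = -169256 - \frac{-71900 - 33634}{\frac{4}{104329} - 115526} = -169256 - - \frac{105534}{4 \cdot \frac{1}{104329} - 115526} = -169256 - - \frac{105534}{\frac{4}{104329} - 115526} = -169256 - - \frac{105534}{- \frac{12052712050}{104329}} = -169256 - \left(-105534\right) \left(- \frac{104329}{12052712050}\right) = -169256 - \frac{5505128343}{6026356025} = - \frac{1020002420495743}{6026356025}$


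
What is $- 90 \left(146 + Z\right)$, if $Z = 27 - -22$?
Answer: $-17550$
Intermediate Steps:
$Z = 49$ ($Z = 27 + 22 = 49$)
$- 90 \left(146 + Z\right) = - 90 \left(146 + 49\right) = \left(-90\right) 195 = -17550$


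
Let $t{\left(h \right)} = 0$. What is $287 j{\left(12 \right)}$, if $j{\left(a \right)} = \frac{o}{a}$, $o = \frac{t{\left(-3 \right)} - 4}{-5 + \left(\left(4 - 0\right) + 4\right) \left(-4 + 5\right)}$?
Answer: $- \frac{287}{9} \approx -31.889$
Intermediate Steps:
$o = - \frac{4}{3}$ ($o = \frac{0 - 4}{-5 + \left(\left(4 - 0\right) + 4\right) \left(-4 + 5\right)} = - \frac{4}{-5 + \left(\left(4 + 0\right) + 4\right) 1} = - \frac{4}{-5 + \left(4 + 4\right) 1} = - \frac{4}{-5 + 8 \cdot 1} = - \frac{4}{-5 + 8} = - \frac{4}{3} \approx -1.3333$)
$j{\left(a \right)} = - \frac{4}{3 a}$
$287 j{\left(12 \right)} = 287 \left(- \frac{4}{3 \cdot 12}\right) = 287 \left(\left(- \frac{4}{3}\right) \frac{1}{12}\right) = 287 \left(- \frac{1}{9}\right) = - \frac{287}{9}$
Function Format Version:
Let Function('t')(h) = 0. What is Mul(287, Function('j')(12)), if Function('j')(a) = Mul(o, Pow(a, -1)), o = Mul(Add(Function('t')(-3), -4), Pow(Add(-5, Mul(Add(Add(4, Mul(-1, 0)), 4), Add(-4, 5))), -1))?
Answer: Rational(-287, 9) ≈ -31.889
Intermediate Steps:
o = Rational(-4, 3) (o = Mul(Add(0, -4), Pow(Add(-5, Mul(Add(Add(4, Mul(-1, 0)), 4), Add(-4, 5))), -1)) = Mul(-4, Pow(Add(-5, Mul(Add(Add(4, 0), 4), 1)), -1)) = Mul(-4, Pow(Add(-5, Mul(Add(4, 4), 1)), -1)) = Mul(-4, Pow(Add(-5, Mul(8, 1)), -1)) = Mul(-4, Pow(Add(-5, 8), -1)) = Mul(-4, Pow(3, -1)) = Mul(-4, Rational(1, 3)) = Rational(-4, 3) ≈ -1.3333)
Function('j')(a) = Mul(Rational(-4, 3), Pow(a, -1))
Mul(287, Function('j')(12)) = Mul(287, Mul(Rational(-4, 3), Pow(12, -1))) = Mul(287, Mul(Rational(-4, 3), Rational(1, 12))) = Mul(287, Rational(-1, 9)) = Rational(-287, 9)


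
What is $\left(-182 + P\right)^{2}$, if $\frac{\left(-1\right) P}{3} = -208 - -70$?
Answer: $53824$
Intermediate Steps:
$P = 414$ ($P = - 3 \left(-208 - -70\right) = - 3 \left(-208 + 70\right) = \left(-3\right) \left(-138\right) = 414$)
$\left(-182 + P\right)^{2} = \left(-182 + 414\right)^{2} = 232^{2} = 53824$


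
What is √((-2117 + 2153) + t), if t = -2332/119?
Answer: 4*√14518/119 ≈ 4.0501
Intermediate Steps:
t = -2332/119 (t = -2332*1/119 = -2332/119 ≈ -19.597)
√((-2117 + 2153) + t) = √((-2117 + 2153) - 2332/119) = √(36 - 2332/119) = √(1952/119) = 4*√14518/119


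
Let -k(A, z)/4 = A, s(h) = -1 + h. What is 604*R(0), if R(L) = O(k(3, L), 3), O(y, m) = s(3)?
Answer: 1208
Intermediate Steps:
k(A, z) = -4*A
O(y, m) = 2 (O(y, m) = -1 + 3 = 2)
R(L) = 2
604*R(0) = 604*2 = 1208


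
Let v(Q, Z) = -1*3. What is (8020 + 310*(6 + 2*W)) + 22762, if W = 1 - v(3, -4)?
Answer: 35122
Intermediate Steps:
v(Q, Z) = -3
W = 4 (W = 1 - 1*(-3) = 1 + 3 = 4)
(8020 + 310*(6 + 2*W)) + 22762 = (8020 + 310*(6 + 2*4)) + 22762 = (8020 + 310*(6 + 8)) + 22762 = (8020 + 310*14) + 22762 = (8020 + 4340) + 22762 = 12360 + 22762 = 35122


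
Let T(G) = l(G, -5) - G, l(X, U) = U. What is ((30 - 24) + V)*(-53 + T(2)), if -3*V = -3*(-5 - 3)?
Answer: 120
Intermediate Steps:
T(G) = -5 - G
V = -8 (V = -(-1)*(-5 - 3) = -(-1)*(-8) = -⅓*24 = -8)
((30 - 24) + V)*(-53 + T(2)) = ((30 - 24) - 8)*(-53 + (-5 - 1*2)) = (6 - 8)*(-53 + (-5 - 2)) = -2*(-53 - 7) = -2*(-60) = 120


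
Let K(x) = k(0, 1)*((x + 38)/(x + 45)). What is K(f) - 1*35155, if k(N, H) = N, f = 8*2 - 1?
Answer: -35155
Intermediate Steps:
f = 15 (f = 16 - 1 = 15)
K(x) = 0 (K(x) = 0*((x + 38)/(x + 45)) = 0*((38 + x)/(45 + x)) = 0)
K(f) - 1*35155 = 0 - 1*35155 = 0 - 35155 = -35155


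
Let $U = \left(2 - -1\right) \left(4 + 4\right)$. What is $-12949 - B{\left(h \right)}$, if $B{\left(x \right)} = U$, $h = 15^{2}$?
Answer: $-12973$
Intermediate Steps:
$U = 24$ ($U = \left(2 + 1\right) 8 = 3 \cdot 8 = 24$)
$h = 225$
$B{\left(x \right)} = 24$
$-12949 - B{\left(h \right)} = -12949 - 24 = -12973$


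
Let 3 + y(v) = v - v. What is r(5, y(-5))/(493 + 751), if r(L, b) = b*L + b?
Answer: -9/622 ≈ -0.014469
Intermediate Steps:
y(v) = -3 (y(v) = -3 + (v - v) = -3 + 0 = -3)
r(L, b) = b + L*b (r(L, b) = L*b + b = b + L*b)
r(5, y(-5))/(493 + 751) = (-3*(1 + 5))/(493 + 751) = (-3*6)/1244 = (1/1244)*(-18) = -9/622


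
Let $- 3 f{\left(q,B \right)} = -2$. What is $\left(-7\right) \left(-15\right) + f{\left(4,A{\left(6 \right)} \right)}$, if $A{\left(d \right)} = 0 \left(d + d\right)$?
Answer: $\frac{317}{3} \approx 105.67$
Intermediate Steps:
$A{\left(d \right)} = 0$ ($A{\left(d \right)} = 0 \cdot 2 d = 0$)
$f{\left(q,B \right)} = \frac{2}{3}$ ($f{\left(q,B \right)} = \left(- \frac{1}{3}\right) \left(-2\right) = \frac{2}{3}$)
$\left(-7\right) \left(-15\right) + f{\left(4,A{\left(6 \right)} \right)} = \left(-7\right) \left(-15\right) + \frac{2}{3} = 105 + \frac{2}{3} = \frac{317}{3}$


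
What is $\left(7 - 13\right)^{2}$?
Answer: $36$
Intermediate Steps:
$\left(7 - 13\right)^{2} = \left(-6\right)^{2} = 36$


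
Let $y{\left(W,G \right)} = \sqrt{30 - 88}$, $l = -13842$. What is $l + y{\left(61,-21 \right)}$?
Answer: $-13842 + i \sqrt{58} \approx -13842.0 + 7.6158 i$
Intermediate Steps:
$y{\left(W,G \right)} = i \sqrt{58}$ ($y{\left(W,G \right)} = \sqrt{-58} = i \sqrt{58}$)
$l + y{\left(61,-21 \right)} = -13842 + i \sqrt{58}$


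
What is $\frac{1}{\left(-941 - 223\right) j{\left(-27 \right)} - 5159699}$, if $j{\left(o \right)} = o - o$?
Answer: $- \frac{1}{5159699} \approx -1.9381 \cdot 10^{-7}$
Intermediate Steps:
$j{\left(o \right)} = 0$
$\frac{1}{\left(-941 - 223\right) j{\left(-27 \right)} - 5159699} = \frac{1}{\left(-941 - 223\right) 0 - 5159699} = \frac{1}{\left(-1164\right) 0 - 5159699} = \frac{1}{0 - 5159699} = \frac{1}{-5159699} = - \frac{1}{5159699}$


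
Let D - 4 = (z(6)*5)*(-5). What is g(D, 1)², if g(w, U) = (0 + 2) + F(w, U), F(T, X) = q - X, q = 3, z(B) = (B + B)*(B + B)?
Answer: 16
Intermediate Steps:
z(B) = 4*B² (z(B) = (2*B)*(2*B) = 4*B²)
D = -3596 (D = 4 + ((4*6²)*5)*(-5) = 4 + ((4*36)*5)*(-5) = 4 + (144*5)*(-5) = 4 + 720*(-5) = 4 - 3600 = -3596)
F(T, X) = 3 - X
g(w, U) = 5 - U (g(w, U) = (0 + 2) + (3 - U) = 2 + (3 - U) = 5 - U)
g(D, 1)² = (5 - 1*1)² = (5 - 1)² = 4² = 16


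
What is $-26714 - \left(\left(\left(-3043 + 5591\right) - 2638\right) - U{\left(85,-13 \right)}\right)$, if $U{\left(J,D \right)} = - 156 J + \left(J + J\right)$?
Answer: $-39714$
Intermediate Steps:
$U{\left(J,D \right)} = - 154 J$ ($U{\left(J,D \right)} = - 156 J + 2 J = - 154 J$)
$-26714 - \left(\left(\left(-3043 + 5591\right) - 2638\right) - U{\left(85,-13 \right)}\right) = -26714 - \left(\left(\left(-3043 + 5591\right) - 2638\right) - \left(-154\right) 85\right) = -26714 - \left(\left(2548 - 2638\right) - -13090\right) = -26714 - \left(-90 + 13090\right) = -26714 - 13000 = -39714$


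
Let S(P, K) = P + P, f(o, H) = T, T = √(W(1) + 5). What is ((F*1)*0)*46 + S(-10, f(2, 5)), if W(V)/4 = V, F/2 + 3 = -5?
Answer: -20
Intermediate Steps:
F = -16 (F = -6 + 2*(-5) = -6 - 10 = -16)
W(V) = 4*V
T = 3 (T = √(4*1 + 5) = √(4 + 5) = √9 = 3)
f(o, H) = 3
S(P, K) = 2*P
((F*1)*0)*46 + S(-10, f(2, 5)) = (-16*1*0)*46 + 2*(-10) = -16*0*46 - 20 = 0*46 - 20 = 0 - 20 = -20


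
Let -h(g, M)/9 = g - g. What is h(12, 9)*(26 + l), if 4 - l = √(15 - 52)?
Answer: 0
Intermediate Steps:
h(g, M) = 0 (h(g, M) = -9*(g - g) = -9*0 = 0)
l = 4 - I*√37 (l = 4 - √(15 - 52) = 4 - √(-37) = 4 - I*√37 ≈ 4.0 - 6.0828*I)
h(12, 9)*(26 + l) = 0*(26 + (4 - I*√37)) = 0*(30 - I*√37) = 0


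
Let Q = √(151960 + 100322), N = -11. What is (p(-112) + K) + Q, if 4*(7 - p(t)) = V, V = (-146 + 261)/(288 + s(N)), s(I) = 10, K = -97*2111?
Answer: -244074035/1192 + √252282 ≈ -2.0426e+5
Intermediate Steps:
K = -204767
V = 115/298 (V = (-146 + 261)/(288 + 10) = 115/298 ≈ 0.38591)
p(t) = 8229/1192 (p(t) = 7 - ¼*115/298 = 7 - 115/1192 = 8229/1192)
Q = √252282 ≈ 502.28
(p(-112) + K) + Q = (8229/1192 - 204767) + √252282 = -244074035/1192 + √252282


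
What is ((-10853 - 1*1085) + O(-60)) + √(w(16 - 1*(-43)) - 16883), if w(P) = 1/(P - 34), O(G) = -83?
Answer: -12021 + I*√422074/5 ≈ -12021.0 + 129.93*I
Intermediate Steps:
w(P) = 1/(-34 + P)
((-10853 - 1*1085) + O(-60)) + √(w(16 - 1*(-43)) - 16883) = ((-10853 - 1*1085) - 83) + √(1/(-34 + (16 - 1*(-43))) - 16883) = ((-10853 - 1085) - 83) + √(1/(-34 + (16 + 43)) - 16883) = (-11938 - 83) + √(1/(-34 + 59) - 16883) = -12021 + √(1/25 - 16883) = -12021 + √(-422074/25) = -12021 + I*√422074/5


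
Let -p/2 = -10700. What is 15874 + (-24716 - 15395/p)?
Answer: -37846839/4280 ≈ -8842.7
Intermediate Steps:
p = 21400 (p = -2*(-10700) = 21400)
15874 + (-24716 - 15395/p) = 15874 + (-24716 - 15395/21400) = 15874 + (-24716 - 1*3079/4280) = 15874 + (-24716 - 3079/4280) = 15874 - 105787559/4280 = -37846839/4280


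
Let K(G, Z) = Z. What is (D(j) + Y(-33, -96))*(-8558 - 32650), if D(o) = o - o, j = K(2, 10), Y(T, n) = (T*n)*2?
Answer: -261093888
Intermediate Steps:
Y(T, n) = 2*T*n
j = 10
D(o) = 0
(D(j) + Y(-33, -96))*(-8558 - 32650) = (0 + 2*(-33)*(-96))*(-8558 - 32650) = (0 + 6336)*(-41208) = 6336*(-41208) = -261093888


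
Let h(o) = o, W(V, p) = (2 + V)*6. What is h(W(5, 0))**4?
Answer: 3111696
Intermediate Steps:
W(V, p) = 12 + 6*V
h(W(5, 0))**4 = (12 + 6*5)**4 = (12 + 30)**4 = 42**4 = 3111696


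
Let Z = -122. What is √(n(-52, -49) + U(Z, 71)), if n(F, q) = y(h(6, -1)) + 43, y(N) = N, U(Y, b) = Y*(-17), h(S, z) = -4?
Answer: √2113 ≈ 45.967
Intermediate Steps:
U(Y, b) = -17*Y
n(F, q) = 39 (n(F, q) = -4 + 43 = 39)
√(n(-52, -49) + U(Z, 71)) = √(39 - 17*(-122)) = √(39 + 2074) = √2113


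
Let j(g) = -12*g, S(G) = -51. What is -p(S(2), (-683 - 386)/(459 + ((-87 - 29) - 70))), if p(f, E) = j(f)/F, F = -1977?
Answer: 204/659 ≈ 0.30956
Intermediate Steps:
p(f, E) = 4*f/659 (p(f, E) = -12*f/(-1977) = -12*f*(-1/1977) = 4*f/659)
-p(S(2), (-683 - 386)/(459 + ((-87 - 29) - 70))) = -4*(-51)/659 = -1*(-204/659) = 204/659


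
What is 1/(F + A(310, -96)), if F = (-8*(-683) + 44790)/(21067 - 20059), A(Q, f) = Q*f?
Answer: -504/14973913 ≈ -3.3659e-5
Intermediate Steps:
F = 25127/504 (F = (5464 + 44790)/1008 = 50254*(1/1008) = 25127/504 ≈ 49.855)
1/(F + A(310, -96)) = 1/(25127/504 + 310*(-96)) = 1/(25127/504 - 29760) = 1/(-14973913/504) = -504/14973913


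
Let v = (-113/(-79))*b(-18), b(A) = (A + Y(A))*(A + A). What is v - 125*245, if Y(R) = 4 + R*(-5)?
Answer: -2728543/79 ≈ -34539.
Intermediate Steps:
Y(R) = 4 - 5*R
b(A) = 2*A*(4 - 4*A) (b(A) = (A + (4 - 5*A))*(A + A) = (4 - 4*A)*(2*A) = 2*A*(4 - 4*A))
v = -309168/79 (v = (-113/(-79))*(8*(-18)*(1 - 1*(-18))) = (-113*(-1/79))*(8*(-18)*(1 + 18)) = 113*(8*(-18)*19)/79 = (113/79)*(-2736) = -309168/79 ≈ -3913.5)
v - 125*245 = -309168/79 - 125*245 = -309168/79 - 30625 = -2728543/79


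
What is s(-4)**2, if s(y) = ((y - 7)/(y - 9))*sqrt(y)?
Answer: -484/169 ≈ -2.8639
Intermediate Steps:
s(y) = sqrt(y)*(-7 + y)/(-9 + y) (s(y) = ((-7 + y)/(-9 + y))*sqrt(y) = sqrt(y)*(-7 + y)/(-9 + y))
s(-4)**2 = (sqrt(-4)*(-7 - 4)/(-9 - 4))**2 = ((2*I)*(-11)/(-13))**2 = ((2*I)*(-1/13)*(-11))**2 = (22*I/13)**2 = -484/169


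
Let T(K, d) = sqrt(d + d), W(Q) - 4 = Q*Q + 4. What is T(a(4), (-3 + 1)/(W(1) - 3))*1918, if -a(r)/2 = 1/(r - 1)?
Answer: 1918*I*sqrt(6)/3 ≈ 1566.0*I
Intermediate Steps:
a(r) = -2/(-1 + r) (a(r) = -2/(r - 1) = -2/(-1 + r))
W(Q) = 8 + Q**2 (W(Q) = 4 + (Q*Q + 4) = 4 + (Q**2 + 4) = 4 + (4 + Q**2) = 8 + Q**2)
T(K, d) = sqrt(2)*sqrt(d) (T(K, d) = sqrt(2*d) = sqrt(2)*sqrt(d))
T(a(4), (-3 + 1)/(W(1) - 3))*1918 = (sqrt(2)*sqrt((-3 + 1)/((8 + 1**2) - 3)))*1918 = (sqrt(2)*sqrt(-2/((8 + 1) - 3)))*1918 = (sqrt(2)*sqrt(-2/(9 - 3)))*1918 = (sqrt(2)*sqrt(-2/6))*1918 = (sqrt(2)*sqrt(-2*1/6))*1918 = (sqrt(2)*sqrt(-1/3))*1918 = (sqrt(2)*(I*sqrt(3)/3))*1918 = (I*sqrt(6)/3)*1918 = 1918*I*sqrt(6)/3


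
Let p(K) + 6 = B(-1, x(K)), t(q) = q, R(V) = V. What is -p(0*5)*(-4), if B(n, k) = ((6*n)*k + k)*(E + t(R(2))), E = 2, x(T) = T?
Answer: -24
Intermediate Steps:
B(n, k) = 4*k + 24*k*n (B(n, k) = ((6*n)*k + k)*(2 + 2) = (6*k*n + k)*4 = (k + 6*k*n)*4 = 4*k + 24*k*n)
p(K) = -6 - 20*K (p(K) = -6 + 4*K*(1 + 6*(-1)) = -6 + 4*K*(1 - 6) = -6 + 4*K*(-5) = -6 - 20*K)
-p(0*5)*(-4) = -(-6 - 0*5)*(-4) = -(-6 - 20*0)*(-4) = -(-6 + 0)*(-4) = -(-6)*(-4) = -1*24 = -24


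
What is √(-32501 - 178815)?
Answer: 2*I*√52829 ≈ 459.69*I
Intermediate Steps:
√(-32501 - 178815) = √(-211316) = 2*I*√52829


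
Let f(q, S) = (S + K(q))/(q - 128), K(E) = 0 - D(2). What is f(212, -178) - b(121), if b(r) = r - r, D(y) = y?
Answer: -15/7 ≈ -2.1429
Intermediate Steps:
K(E) = -2 (K(E) = 0 - 1*2 = 0 - 2 = -2)
f(q, S) = (-2 + S)/(-128 + q) (f(q, S) = (S - 2)/(q - 128) = (-2 + S)/(-128 + q))
b(r) = 0
f(212, -178) - b(121) = (-2 - 178)/(-128 + 212) - 1*0 = -180/84 + 0 = (1/84)*(-180) + 0 = -15/7 + 0 = -15/7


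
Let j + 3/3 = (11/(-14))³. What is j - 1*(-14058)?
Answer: 38571077/2744 ≈ 14057.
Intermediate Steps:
j = -4075/2744 (j = -1 + (11/(-14))³ = -1 + (11*(-1/14))³ = -1 + (-11/14)³ = -1 - 1331/2744 = -4075/2744 ≈ -1.4851)
j - 1*(-14058) = -4075/2744 - 1*(-14058) = -4075/2744 + 14058 = 38571077/2744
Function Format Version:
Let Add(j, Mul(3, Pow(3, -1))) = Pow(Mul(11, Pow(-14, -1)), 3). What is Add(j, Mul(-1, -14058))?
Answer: Rational(38571077, 2744) ≈ 14057.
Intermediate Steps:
j = Rational(-4075, 2744) (j = Add(-1, Pow(Mul(11, Pow(-14, -1)), 3)) = Add(-1, Pow(Mul(11, Rational(-1, 14)), 3)) = Add(-1, Pow(Rational(-11, 14), 3)) = Add(-1, Rational(-1331, 2744)) = Rational(-4075, 2744) ≈ -1.4851)
Add(j, Mul(-1, -14058)) = Add(Rational(-4075, 2744), Mul(-1, -14058)) = Add(Rational(-4075, 2744), 14058) = Rational(38571077, 2744)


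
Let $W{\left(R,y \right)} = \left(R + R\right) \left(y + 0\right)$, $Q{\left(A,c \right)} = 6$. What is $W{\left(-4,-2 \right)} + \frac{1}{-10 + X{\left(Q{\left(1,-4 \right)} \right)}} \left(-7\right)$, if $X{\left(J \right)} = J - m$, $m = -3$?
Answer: $23$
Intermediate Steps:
$X{\left(J \right)} = 3 + J$ ($X{\left(J \right)} = J - -3 = J + 3 = 3 + J$)
$W{\left(R,y \right)} = 2 R y$
$W{\left(-4,-2 \right)} + \frac{1}{-10 + X{\left(Q{\left(1,-4 \right)} \right)}} \left(-7\right) = 2 \left(-4\right) \left(-2\right) + \frac{1}{-10 + \left(3 + 6\right)} \left(-7\right) = 16 + \frac{1}{-10 + 9} \left(-7\right) = 16 + \frac{1}{-1} \left(-7\right) = 16 - -7 = 16 + 7 = 23$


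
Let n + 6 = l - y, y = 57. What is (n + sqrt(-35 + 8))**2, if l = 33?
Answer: 873 - 180*I*sqrt(3) ≈ 873.0 - 311.77*I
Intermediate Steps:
n = -30 (n = -6 + (33 - 1*57) = -6 + (33 - 57) = -6 - 24 = -30)
(n + sqrt(-35 + 8))**2 = (-30 + sqrt(-35 + 8))**2 = (-30 + sqrt(-27))**2 = (-30 + 3*I*sqrt(3))**2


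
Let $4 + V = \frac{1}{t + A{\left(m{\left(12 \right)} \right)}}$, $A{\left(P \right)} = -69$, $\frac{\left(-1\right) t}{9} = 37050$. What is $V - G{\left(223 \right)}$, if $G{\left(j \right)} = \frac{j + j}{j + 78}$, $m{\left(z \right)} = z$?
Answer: $- \frac{550306651}{100389219} \approx -5.4817$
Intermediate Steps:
$t = -333450$ ($t = \left(-9\right) 37050 = -333450$)
$G{\left(j \right)} = \frac{2 j}{78 + j}$
$V = - \frac{1334077}{333519}$ ($V = -4 + \frac{1}{-333450 - 69} = -4 + \frac{1}{-333519} = -4 - \frac{1}{333519} = - \frac{1334077}{333519} \approx -4.0$)
$V - G{\left(223 \right)} = - \frac{1334077}{333519} - 2 \cdot 223 \frac{1}{78 + 223} = - \frac{1334077}{333519} - 2 \cdot 223 \cdot \frac{1}{301} = - \frac{1334077}{333519} - \frac{446}{301} = - \frac{550306651}{100389219}$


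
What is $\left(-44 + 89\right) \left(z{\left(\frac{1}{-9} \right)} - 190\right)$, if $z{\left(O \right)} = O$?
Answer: $-8555$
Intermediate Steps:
$\left(-44 + 89\right) \left(z{\left(\frac{1}{-9} \right)} - 190\right) = \left(-44 + 89\right) \left(\frac{1}{-9} - 190\right) = 45 \left(- \frac{1}{9} - 190\right) = 45 \left(- \frac{1711}{9}\right) = -8555$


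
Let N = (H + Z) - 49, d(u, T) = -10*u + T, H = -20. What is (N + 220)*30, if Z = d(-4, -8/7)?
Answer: 39870/7 ≈ 5695.7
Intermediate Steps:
d(u, T) = T - 10*u
Z = 272/7 (Z = -8/7 - 10*(-4) = -8*1/7 + 40 = -8/7 + 40 = 272/7 ≈ 38.857)
N = -211/7 (N = (-20 + 272/7) - 49 = 132/7 - 49 = -211/7 ≈ -30.143)
(N + 220)*30 = (-211/7 + 220)*30 = (1329/7)*30 = 39870/7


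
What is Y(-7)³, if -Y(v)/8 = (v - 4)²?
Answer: -907039232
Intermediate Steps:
Y(v) = -8*(-4 + v)² (Y(v) = -8*(v - 4)² = -8*(-4 + v)²)
Y(-7)³ = (-8*(-4 - 7)²)³ = (-8*(-11)²)³ = (-8*121)³ = (-968)³ = -907039232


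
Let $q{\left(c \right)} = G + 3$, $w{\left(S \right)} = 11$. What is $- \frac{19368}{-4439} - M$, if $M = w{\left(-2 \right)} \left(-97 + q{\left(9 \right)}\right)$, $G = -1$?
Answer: $\frac{4658123}{4439} \approx 1049.4$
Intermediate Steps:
$q{\left(c \right)} = 2$ ($q{\left(c \right)} = -1 + 3 = 2$)
$M = -1045$ ($M = 11 \left(-97 + 2\right) = 11 \left(-95\right) = -1045$)
$- \frac{19368}{-4439} - M = - \frac{19368}{-4439} - -1045 = \left(-19368\right) \left(- \frac{1}{4439}\right) + 1045 = \frac{19368}{4439} + 1045 = \frac{4658123}{4439}$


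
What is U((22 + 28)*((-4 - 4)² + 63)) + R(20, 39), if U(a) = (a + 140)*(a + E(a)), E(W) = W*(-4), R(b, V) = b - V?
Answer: -123634519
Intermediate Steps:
E(W) = -4*W
U(a) = -3*a*(140 + a) (U(a) = (a + 140)*(a - 4*a) = (140 + a)*(-3*a) = -3*a*(140 + a))
U((22 + 28)*((-4 - 4)² + 63)) + R(20, 39) = 3*((22 + 28)*((-4 - 4)² + 63))*(-140 - (22 + 28)*((-4 - 4)² + 63)) + (20 - 1*39) = 3*(50*((-8)² + 63))*(-140 - 50*((-8)² + 63)) + (20 - 39) = 3*(50*(64 + 63))*(-140 - 50*(64 + 63)) - 19 = 3*(50*127)*(-140 - 50*127) - 19 = 3*6350*(-140 - 1*6350) - 19 = 3*6350*(-140 - 6350) - 19 = 3*6350*(-6490) - 19 = -123634500 - 19 = -123634519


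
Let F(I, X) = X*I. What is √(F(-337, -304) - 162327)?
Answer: I*√59879 ≈ 244.7*I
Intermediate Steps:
F(I, X) = I*X
√(F(-337, -304) - 162327) = √(-337*(-304) - 162327) = √(102448 - 162327) = √(-59879) = I*√59879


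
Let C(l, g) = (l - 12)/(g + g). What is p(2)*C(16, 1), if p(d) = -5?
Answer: -10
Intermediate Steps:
C(l, g) = (-12 + l)/(2*g) (C(l, g) = (-12 + l)/((2*g)) = (-12 + l)*(1/(2*g)) = (-12 + l)/(2*g))
p(2)*C(16, 1) = -5*(-12 + 16)/(2*1) = -5*4/2 = -5*2 = -10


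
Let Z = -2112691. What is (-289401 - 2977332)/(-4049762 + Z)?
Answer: 1088911/2054151 ≈ 0.53010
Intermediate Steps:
(-289401 - 2977332)/(-4049762 + Z) = (-289401 - 2977332)/(-4049762 - 2112691) = -3266733/(-6162453) = -3266733*(-1/6162453) = 1088911/2054151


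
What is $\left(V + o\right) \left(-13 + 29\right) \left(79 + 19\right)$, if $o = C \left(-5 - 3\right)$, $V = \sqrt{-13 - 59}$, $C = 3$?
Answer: $-37632 + 9408 i \sqrt{2} \approx -37632.0 + 13305.0 i$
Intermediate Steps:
$V = 6 i \sqrt{2}$ ($V = \sqrt{-72} = 6 i \sqrt{2} \approx 8.4853 i$)
$o = -24$ ($o = 3 \left(-5 - 3\right) = 3 \left(-8\right) = -24$)
$\left(V + o\right) \left(-13 + 29\right) \left(79 + 19\right) = \left(6 i \sqrt{2} - 24\right) \left(-13 + 29\right) \left(79 + 19\right) = \left(-24 + 6 i \sqrt{2}\right) 16 \cdot 98 = \left(-24 + 6 i \sqrt{2}\right) 1568 = -37632 + 9408 i \sqrt{2}$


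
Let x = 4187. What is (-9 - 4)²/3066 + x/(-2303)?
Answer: -1778305/1008714 ≈ -1.7629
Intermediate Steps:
(-9 - 4)²/3066 + x/(-2303) = (-9 - 4)²/3066 + 4187/(-2303) = (-13)²*(1/3066) + 4187*(-1/2303) = 169*(1/3066) - 4187/2303 = 169/3066 - 4187/2303 = -1778305/1008714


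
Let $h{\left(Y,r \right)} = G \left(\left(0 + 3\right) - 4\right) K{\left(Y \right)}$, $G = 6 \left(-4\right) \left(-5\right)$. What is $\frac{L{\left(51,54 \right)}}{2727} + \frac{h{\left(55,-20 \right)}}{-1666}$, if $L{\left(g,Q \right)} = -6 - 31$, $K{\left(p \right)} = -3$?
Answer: $- \frac{521681}{2271591} \approx -0.22965$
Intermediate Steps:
$G = 120$ ($G = \left(-24\right) \left(-5\right) = 120$)
$h{\left(Y,r \right)} = 360$ ($h{\left(Y,r \right)} = 120 \left(\left(0 + 3\right) - 4\right) \left(-3\right) = 120 \left(3 - 4\right) \left(-3\right) = 120 \left(-1\right) \left(-3\right) = \left(-120\right) \left(-3\right) = 360$)
$L{\left(g,Q \right)} = -37$
$\frac{L{\left(51,54 \right)}}{2727} + \frac{h{\left(55,-20 \right)}}{-1666} = - \frac{37}{2727} + \frac{360}{-1666} = \left(-37\right) \frac{1}{2727} + 360 \left(- \frac{1}{1666}\right) = - \frac{37}{2727} - \frac{180}{833} = - \frac{521681}{2271591}$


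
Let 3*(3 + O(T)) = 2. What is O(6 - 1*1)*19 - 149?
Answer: -580/3 ≈ -193.33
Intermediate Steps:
O(T) = -7/3 (O(T) = -3 + (⅓)*2 = -3 + ⅔ = -7/3)
O(6 - 1*1)*19 - 149 = -7/3*19 - 149 = -133/3 - 149 = -580/3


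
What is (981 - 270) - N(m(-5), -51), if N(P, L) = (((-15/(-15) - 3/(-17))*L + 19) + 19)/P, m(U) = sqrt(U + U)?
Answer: 711 - 11*I*sqrt(10)/5 ≈ 711.0 - 6.957*I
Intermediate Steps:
m(U) = sqrt(2)*sqrt(U) (m(U) = sqrt(2*U) = sqrt(2)*sqrt(U))
N(P, L) = (38 + 20*L/17)/P (N(P, L) = (((-15*(-1/15) - 3*(-1/17))*L + 19) + 19)/P = (((1 + 3/17)*L + 19) + 19)/P = ((20*L/17 + 19) + 19)/P = ((19 + 20*L/17) + 19)/P = (38 + 20*L/17)/P)
(981 - 270) - N(m(-5), -51) = (981 - 270) - 2*(323 + 10*(-51))/(17*(sqrt(2)*sqrt(-5))) = 711 - 2*(323 - 510)/(17*(sqrt(2)*(I*sqrt(5)))) = 711 - 2*(-187)/(17*(I*sqrt(10))) = 711 - 2*(-I*sqrt(10)/10)*(-187)/17 = 711 - 11*I*sqrt(10)/5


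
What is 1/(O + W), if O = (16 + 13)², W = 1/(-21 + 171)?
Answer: 150/126151 ≈ 0.0011891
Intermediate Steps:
W = 1/150 ≈ 0.0066667
O = 841 (O = 29² = 841)
1/(O + W) = 1/(841 + 1/150) = 1/(126151/150) = 150/126151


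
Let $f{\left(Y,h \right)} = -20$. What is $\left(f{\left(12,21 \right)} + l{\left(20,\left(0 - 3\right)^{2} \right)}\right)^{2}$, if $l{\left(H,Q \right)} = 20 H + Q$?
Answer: $151321$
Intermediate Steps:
$l{\left(H,Q \right)} = Q + 20 H$
$\left(f{\left(12,21 \right)} + l{\left(20,\left(0 - 3\right)^{2} \right)}\right)^{2} = \left(-20 + \left(\left(0 - 3\right)^{2} + 20 \cdot 20\right)\right)^{2} = \left(-20 + \left(\left(-3\right)^{2} + 400\right)\right)^{2} = \left(-20 + \left(9 + 400\right)\right)^{2} = \left(-20 + 409\right)^{2} = 389^{2} = 151321$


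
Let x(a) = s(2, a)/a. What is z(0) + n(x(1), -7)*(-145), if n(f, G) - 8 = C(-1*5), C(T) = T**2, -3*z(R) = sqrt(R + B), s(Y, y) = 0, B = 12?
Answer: -4785 - 2*sqrt(3)/3 ≈ -4786.2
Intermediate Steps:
x(a) = 0 (x(a) = 0/a = 0)
z(R) = -sqrt(12 + R)/3 (z(R) = -sqrt(R + 12)/3 = -sqrt(12 + R)/3)
n(f, G) = 33 (n(f, G) = 8 + (-1*5)**2 = 8 + (-5)**2 = 8 + 25 = 33)
z(0) + n(x(1), -7)*(-145) = -sqrt(12 + 0)/3 + 33*(-145) = -2*sqrt(3)/3 - 4785 = -4785 - 2*sqrt(3)/3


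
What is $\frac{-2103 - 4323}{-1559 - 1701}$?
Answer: $\frac{3213}{1630} \approx 1.9712$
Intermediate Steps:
$\frac{-2103 - 4323}{-1559 - 1701} = - \frac{6426}{-3260} = \left(-6426\right) \left(- \frac{1}{3260}\right) = \frac{3213}{1630}$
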